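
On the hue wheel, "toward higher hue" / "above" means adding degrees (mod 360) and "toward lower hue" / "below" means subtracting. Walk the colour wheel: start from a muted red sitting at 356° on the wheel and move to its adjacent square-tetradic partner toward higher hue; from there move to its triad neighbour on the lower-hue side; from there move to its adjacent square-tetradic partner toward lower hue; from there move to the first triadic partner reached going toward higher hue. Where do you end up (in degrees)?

square ↑ +90°: 356 + 90 = 446 → 446 − 360 = 86°
triadic ↓ −120°: 86 − 120 = -34 → -34 + 360 = 326°
square ↓ −90°: 326 − 90 = 236°
triadic ↑ +120°: 236 + 120 = 356°

356°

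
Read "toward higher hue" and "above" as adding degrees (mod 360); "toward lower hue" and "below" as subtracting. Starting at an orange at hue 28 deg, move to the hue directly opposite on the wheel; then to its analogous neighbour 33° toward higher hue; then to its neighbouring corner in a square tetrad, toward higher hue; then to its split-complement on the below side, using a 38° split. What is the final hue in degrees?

complement +180°: 28 + 180 = 208°
analog 33° ↑ +33°: 208 + 33 = 241°
square ↑ +90°: 241 + 90 = 331°
split-comp 38° ↓ +142°: 331 + 142 = 473 → 473 − 360 = 113°

113°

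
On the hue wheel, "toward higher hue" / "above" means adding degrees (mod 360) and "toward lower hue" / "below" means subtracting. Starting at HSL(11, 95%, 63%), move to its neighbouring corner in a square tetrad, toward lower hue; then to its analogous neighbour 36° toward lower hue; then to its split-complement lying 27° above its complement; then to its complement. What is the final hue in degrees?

square ↓ −90°: 11 − 90 = -79 → -79 + 360 = 281°
analog 36° ↓ −36°: 281 − 36 = 245°
split-comp 27° ↑ +207°: 245 + 207 = 452 → 452 − 360 = 92°
complement +180°: 92 + 180 = 272°

272°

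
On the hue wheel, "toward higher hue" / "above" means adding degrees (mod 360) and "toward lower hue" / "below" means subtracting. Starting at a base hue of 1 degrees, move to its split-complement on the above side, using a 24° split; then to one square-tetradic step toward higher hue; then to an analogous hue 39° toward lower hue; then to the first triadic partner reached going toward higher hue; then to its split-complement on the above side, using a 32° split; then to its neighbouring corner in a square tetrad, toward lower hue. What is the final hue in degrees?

1 + 204 = 205°   (split-comp 24° ↑)
205 + 90 = 295°   (square ↑)
295 − 39 = 256°   (analog 39° ↓)
256 + 120 = 376 → 376 − 360 = 16°   (triadic ↑)
16 + 212 = 228°   (split-comp 32° ↑)
228 − 90 = 138°   (square ↓)

138°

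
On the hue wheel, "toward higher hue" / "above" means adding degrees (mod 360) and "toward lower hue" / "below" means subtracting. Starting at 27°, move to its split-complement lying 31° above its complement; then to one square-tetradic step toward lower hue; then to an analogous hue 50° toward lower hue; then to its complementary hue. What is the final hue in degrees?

278°

split-comp 31° ↑ +211°: 27 + 211 = 238°
square ↓ −90°: 238 − 90 = 148°
analog 50° ↓ −50°: 148 − 50 = 98°
complement +180°: 98 + 180 = 278°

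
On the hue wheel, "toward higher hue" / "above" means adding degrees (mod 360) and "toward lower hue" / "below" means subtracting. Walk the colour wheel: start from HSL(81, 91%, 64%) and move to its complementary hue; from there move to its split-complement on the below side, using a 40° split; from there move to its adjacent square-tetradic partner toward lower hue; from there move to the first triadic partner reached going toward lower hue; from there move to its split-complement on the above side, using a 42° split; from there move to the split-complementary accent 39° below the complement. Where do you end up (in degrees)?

194°

81 + 180 = 261°   (complement)
261 + 140 = 401 → 401 − 360 = 41°   (split-comp 40° ↓)
41 − 90 = -49 → -49 + 360 = 311°   (square ↓)
311 − 120 = 191°   (triadic ↓)
191 + 222 = 413 → 413 − 360 = 53°   (split-comp 42° ↑)
53 + 141 = 194°   (split-comp 39° ↓)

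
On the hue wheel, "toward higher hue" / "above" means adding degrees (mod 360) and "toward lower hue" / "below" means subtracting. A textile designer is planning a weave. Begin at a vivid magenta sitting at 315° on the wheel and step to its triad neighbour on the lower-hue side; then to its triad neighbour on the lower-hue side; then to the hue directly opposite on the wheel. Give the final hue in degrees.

255°

−120° (triadic ↓): 315 − 120 = 195°
−120° (triadic ↓): 195 − 120 = 75°
+180° (complement): 75 + 180 = 255°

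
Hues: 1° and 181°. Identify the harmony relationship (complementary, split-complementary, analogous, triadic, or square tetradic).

Sort the hues: 1°, 181°.
Successive gaps around the wheel: 180°, 180°.
Two hues 180° apart are complementary.

complementary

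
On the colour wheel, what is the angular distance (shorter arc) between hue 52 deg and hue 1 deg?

|52 − 1| = 51.
51 ≤ 180, so the shorter arc is 51°.

51°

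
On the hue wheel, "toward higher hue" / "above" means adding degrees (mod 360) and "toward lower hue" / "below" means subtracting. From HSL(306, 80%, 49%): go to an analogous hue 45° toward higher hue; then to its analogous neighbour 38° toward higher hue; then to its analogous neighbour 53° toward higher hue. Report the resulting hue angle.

306 + 45 = 351°   (analog 45° ↑)
351 + 38 = 389 → 389 − 360 = 29°   (analog 38° ↑)
29 + 53 = 82°   (analog 53° ↑)

82°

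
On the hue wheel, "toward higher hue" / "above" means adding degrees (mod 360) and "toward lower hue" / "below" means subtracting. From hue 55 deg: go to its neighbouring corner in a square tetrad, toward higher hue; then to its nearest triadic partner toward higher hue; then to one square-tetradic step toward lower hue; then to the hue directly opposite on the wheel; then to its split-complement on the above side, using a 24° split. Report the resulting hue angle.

199°

square ↑ +90°: 55 + 90 = 145°
triadic ↑ +120°: 145 + 120 = 265°
square ↓ −90°: 265 − 90 = 175°
complement +180°: 175 + 180 = 355°
split-comp 24° ↑ +204°: 355 + 204 = 559 → 559 − 360 = 199°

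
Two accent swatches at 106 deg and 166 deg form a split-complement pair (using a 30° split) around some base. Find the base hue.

The accents sit 30° either side of the complement, so the complement is their short-arc midpoint on the wheel.
Short-arc midpoint of 106° and 166°: 136°.
Base is 180° from the complement: 136 − 180 = -44 → -44 + 360 = 316°

316°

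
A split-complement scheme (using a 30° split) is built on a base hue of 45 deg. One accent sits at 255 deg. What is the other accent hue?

195°

Split-complementary hues sit 30° either side of the complement.
Complement of the base 45°: 45 + 180 = 225°
The given accent 255° is 30° one side of 225°; the other accent sits 30° the other side: 225 − 30 = 195°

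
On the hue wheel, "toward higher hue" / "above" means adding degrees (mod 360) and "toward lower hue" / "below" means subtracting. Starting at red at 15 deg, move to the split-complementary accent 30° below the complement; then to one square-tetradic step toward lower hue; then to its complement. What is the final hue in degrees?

split-comp 30° ↓ +150°: 15 + 150 = 165°
square ↓ −90°: 165 − 90 = 75°
complement +180°: 75 + 180 = 255°

255°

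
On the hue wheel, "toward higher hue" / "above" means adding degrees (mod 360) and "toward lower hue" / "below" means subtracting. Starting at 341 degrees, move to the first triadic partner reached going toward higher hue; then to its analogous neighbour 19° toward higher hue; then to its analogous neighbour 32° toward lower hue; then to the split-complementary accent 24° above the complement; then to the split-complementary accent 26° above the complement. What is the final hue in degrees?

+120° (triadic ↑): 341 + 120 = 461 → 461 − 360 = 101°
+19° (analog 19° ↑): 101 + 19 = 120°
−32° (analog 32° ↓): 120 − 32 = 88°
+204° (split-comp 24° ↑): 88 + 204 = 292°
+206° (split-comp 26° ↑): 292 + 206 = 498 → 498 − 360 = 138°

138°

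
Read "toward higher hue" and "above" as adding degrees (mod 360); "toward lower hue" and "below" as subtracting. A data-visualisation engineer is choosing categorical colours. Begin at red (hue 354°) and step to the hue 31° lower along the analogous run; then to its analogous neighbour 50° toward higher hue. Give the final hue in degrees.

354 − 31 = 323°   (analog 31° ↓)
323 + 50 = 373 → 373 − 360 = 13°   (analog 50° ↑)

13°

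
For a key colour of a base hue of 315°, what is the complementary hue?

135°

The complement sits 180° across the wheel.
315 + 180 = 495 → 495 − 360 = 135°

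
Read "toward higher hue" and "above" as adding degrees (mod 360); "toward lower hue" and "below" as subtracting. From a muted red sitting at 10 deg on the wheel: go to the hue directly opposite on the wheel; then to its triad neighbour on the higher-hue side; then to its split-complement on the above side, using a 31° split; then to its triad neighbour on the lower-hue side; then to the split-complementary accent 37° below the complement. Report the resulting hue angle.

complement +180°: 10 + 180 = 190°
triadic ↑ +120°: 190 + 120 = 310°
split-comp 31° ↑ +211°: 310 + 211 = 521 → 521 − 360 = 161°
triadic ↓ −120°: 161 − 120 = 41°
split-comp 37° ↓ +143°: 41 + 143 = 184°

184°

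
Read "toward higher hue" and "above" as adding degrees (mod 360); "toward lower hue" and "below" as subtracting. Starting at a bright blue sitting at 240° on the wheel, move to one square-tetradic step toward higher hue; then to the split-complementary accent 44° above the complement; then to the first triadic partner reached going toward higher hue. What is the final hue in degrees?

314°

240 + 90 = 330°   (square ↑)
330 + 224 = 554 → 554 − 360 = 194°   (split-comp 44° ↑)
194 + 120 = 314°   (triadic ↑)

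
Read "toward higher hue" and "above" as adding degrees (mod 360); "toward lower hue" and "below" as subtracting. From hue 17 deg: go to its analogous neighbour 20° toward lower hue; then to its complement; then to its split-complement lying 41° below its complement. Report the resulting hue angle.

316°

−20° (analog 20° ↓): 17 − 20 = -3 → -3 + 360 = 357°
+180° (complement): 357 + 180 = 537 → 537 − 360 = 177°
+139° (split-comp 41° ↓): 177 + 139 = 316°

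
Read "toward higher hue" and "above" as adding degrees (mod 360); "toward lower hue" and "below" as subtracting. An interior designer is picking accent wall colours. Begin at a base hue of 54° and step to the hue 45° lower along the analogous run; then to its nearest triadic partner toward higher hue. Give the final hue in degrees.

−45° (analog 45° ↓): 54 − 45 = 9°
+120° (triadic ↑): 9 + 120 = 129°

129°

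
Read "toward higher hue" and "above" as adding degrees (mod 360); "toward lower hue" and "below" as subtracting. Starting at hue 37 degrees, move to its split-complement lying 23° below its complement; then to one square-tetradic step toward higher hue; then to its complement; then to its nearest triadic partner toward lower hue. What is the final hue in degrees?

344°

split-comp 23° ↓ +157°: 37 + 157 = 194°
square ↑ +90°: 194 + 90 = 284°
complement +180°: 284 + 180 = 464 → 464 − 360 = 104°
triadic ↓ −120°: 104 − 120 = -16 → -16 + 360 = 344°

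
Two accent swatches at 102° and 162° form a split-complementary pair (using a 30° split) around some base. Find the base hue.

312°

The accents sit 30° either side of the complement, so the complement is their short-arc midpoint on the wheel.
Short-arc midpoint of 102° and 162°: 132°.
Base is 180° from the complement: 132 − 180 = -48 → -48 + 360 = 312°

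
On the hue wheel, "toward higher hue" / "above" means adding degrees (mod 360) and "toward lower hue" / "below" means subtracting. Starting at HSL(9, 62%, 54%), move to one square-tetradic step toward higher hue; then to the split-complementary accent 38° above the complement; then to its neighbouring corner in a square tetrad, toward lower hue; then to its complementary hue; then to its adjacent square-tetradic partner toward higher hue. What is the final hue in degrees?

square ↑ +90°: 9 + 90 = 99°
split-comp 38° ↑ +218°: 99 + 218 = 317°
square ↓ −90°: 317 − 90 = 227°
complement +180°: 227 + 180 = 407 → 407 − 360 = 47°
square ↑ +90°: 47 + 90 = 137°

137°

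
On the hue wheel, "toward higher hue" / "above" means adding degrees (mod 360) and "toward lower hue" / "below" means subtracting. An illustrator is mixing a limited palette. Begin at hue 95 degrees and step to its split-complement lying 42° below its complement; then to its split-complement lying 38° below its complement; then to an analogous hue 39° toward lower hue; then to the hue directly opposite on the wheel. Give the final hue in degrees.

156°

+138° (split-comp 42° ↓): 95 + 138 = 233°
+142° (split-comp 38° ↓): 233 + 142 = 375 → 375 − 360 = 15°
−39° (analog 39° ↓): 15 − 39 = -24 → -24 + 360 = 336°
+180° (complement): 336 + 180 = 516 → 516 − 360 = 156°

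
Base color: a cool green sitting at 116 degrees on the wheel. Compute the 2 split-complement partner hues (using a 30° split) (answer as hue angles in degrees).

Complement of 116 degrees: 116 + 180 = 296°
296 − 30 = 266°
296 + 30 = 326°

266° and 326°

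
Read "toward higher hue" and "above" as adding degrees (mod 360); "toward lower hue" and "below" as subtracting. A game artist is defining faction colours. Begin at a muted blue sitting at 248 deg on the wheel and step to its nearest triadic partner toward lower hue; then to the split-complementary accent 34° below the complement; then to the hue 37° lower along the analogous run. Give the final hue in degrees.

248 − 120 = 128°   (triadic ↓)
128 + 146 = 274°   (split-comp 34° ↓)
274 − 37 = 237°   (analog 37° ↓)

237°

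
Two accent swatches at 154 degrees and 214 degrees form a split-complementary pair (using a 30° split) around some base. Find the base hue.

The accents sit 30° either side of the complement, so the complement is their short-arc midpoint on the wheel.
Short-arc midpoint of 154° and 214°: 184°.
Base is 180° from the complement: 184 − 180 = 4°

4°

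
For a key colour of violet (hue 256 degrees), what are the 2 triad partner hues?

256 + 120 = 376 → 376 − 360 = 16°
256 + 240 = 496 → 496 − 360 = 136°

16° and 136°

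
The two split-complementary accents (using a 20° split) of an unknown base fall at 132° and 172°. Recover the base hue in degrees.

332°

The accents sit 20° either side of the complement, so the complement is their short-arc midpoint on the wheel.
Short-arc midpoint of 132° and 172°: 152°.
Base is 180° from the complement: 152 − 180 = -28 → -28 + 360 = 332°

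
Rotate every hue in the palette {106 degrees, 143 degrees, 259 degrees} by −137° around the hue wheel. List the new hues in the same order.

329°, 6°, 122°

106 − 137 = -31 → -31 + 360 = 329°
143 − 137 = 6°
259 − 137 = 122°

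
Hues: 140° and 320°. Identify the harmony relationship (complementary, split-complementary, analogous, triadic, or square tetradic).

Sort the hues: 140°, 320°.
Successive gaps around the wheel: 180°, 180°.
Two hues 180° apart are complementary.

complementary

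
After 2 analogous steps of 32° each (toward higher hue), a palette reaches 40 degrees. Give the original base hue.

336°

2 steps of 32° (toward higher hue) give a net shift of +64°.
Start = end − shift: 40 − 64 = -24 → -24 + 360 = 336°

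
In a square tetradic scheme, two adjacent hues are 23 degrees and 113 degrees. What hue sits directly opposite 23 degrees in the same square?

203°

A square tetradic scheme places four hues 90° apart; opposite corners are 180° apart.
23 + 180 = 203°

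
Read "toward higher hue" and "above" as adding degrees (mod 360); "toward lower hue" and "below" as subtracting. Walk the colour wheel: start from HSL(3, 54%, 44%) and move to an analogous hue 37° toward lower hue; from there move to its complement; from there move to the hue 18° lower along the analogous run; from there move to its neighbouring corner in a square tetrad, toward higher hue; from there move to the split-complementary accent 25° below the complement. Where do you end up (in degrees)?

analog 37° ↓ −37°: 3 − 37 = -34 → -34 + 360 = 326°
complement +180°: 326 + 180 = 506 → 506 − 360 = 146°
analog 18° ↓ −18°: 146 − 18 = 128°
square ↑ +90°: 128 + 90 = 218°
split-comp 25° ↓ +155°: 218 + 155 = 373 → 373 − 360 = 13°

13°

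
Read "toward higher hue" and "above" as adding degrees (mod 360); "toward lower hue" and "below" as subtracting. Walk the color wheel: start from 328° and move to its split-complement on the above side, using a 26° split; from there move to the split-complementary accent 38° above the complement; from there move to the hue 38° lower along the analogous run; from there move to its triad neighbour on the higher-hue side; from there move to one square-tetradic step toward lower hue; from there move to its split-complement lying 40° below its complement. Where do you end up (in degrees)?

+206° (split-comp 26° ↑): 328 + 206 = 534 → 534 − 360 = 174°
+218° (split-comp 38° ↑): 174 + 218 = 392 → 392 − 360 = 32°
−38° (analog 38° ↓): 32 − 38 = -6 → -6 + 360 = 354°
+120° (triadic ↑): 354 + 120 = 474 → 474 − 360 = 114°
−90° (square ↓): 114 − 90 = 24°
+140° (split-comp 40° ↓): 24 + 140 = 164°

164°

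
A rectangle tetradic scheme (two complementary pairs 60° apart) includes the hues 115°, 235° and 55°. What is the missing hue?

A rectangular tetradic uses two complementary pairs 60° apart: offsets 0°, 60°, 180°, 240°.
Among {55°, 115°, 235°}, 55° and 235° are a 180° pair.
The remaining hue 115° needs its own complement: 115 + 180 = 295°

295°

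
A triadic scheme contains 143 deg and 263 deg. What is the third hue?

23°

A triad spaces three hues 120° apart.
The full set is {23°, 143°, 263°}.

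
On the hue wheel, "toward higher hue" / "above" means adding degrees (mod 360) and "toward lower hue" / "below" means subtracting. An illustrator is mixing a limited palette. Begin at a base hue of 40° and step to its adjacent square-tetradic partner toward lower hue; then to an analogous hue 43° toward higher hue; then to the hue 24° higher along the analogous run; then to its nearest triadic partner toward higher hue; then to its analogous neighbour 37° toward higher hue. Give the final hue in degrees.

square ↓ −90°: 40 − 90 = -50 → -50 + 360 = 310°
analog 43° ↑ +43°: 310 + 43 = 353°
analog 24° ↑ +24°: 353 + 24 = 377 → 377 − 360 = 17°
triadic ↑ +120°: 17 + 120 = 137°
analog 37° ↑ +37°: 137 + 37 = 174°

174°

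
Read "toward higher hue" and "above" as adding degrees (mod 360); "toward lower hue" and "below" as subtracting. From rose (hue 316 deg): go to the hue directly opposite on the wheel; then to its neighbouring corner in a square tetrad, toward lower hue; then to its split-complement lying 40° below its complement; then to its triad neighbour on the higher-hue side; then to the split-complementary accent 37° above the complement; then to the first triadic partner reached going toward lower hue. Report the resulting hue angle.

43°

+180° (complement): 316 + 180 = 496 → 496 − 360 = 136°
−90° (square ↓): 136 − 90 = 46°
+140° (split-comp 40° ↓): 46 + 140 = 186°
+120° (triadic ↑): 186 + 120 = 306°
+217° (split-comp 37° ↑): 306 + 217 = 523 → 523 − 360 = 163°
−120° (triadic ↓): 163 − 120 = 43°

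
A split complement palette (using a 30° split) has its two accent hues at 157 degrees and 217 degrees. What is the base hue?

The accents sit 30° either side of the complement, so the complement is their short-arc midpoint on the wheel.
Short-arc midpoint of 157° and 217°: 187°.
Base is 180° from the complement: 187 − 180 = 7°

7°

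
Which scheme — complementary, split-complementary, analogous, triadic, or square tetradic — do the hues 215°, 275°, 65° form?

split-complementary

Sort the hues: 65°, 215°, 275°.
Successive gaps around the wheel: 150°, 60°, 150°.
Two 150° gaps and one 60° gap — a base hue opposite a pair of accents 30° either side of its complement — is the split-complementary pattern.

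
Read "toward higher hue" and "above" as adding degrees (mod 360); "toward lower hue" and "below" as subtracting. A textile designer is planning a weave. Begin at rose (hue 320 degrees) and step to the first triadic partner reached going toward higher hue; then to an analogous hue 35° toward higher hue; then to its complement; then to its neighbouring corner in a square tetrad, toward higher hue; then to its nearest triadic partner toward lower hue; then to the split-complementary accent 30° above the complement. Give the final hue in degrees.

115°

triadic ↑ +120°: 320 + 120 = 440 → 440 − 360 = 80°
analog 35° ↑ +35°: 80 + 35 = 115°
complement +180°: 115 + 180 = 295°
square ↑ +90°: 295 + 90 = 385 → 385 − 360 = 25°
triadic ↓ −120°: 25 − 120 = -95 → -95 + 360 = 265°
split-comp 30° ↑ +210°: 265 + 210 = 475 → 475 − 360 = 115°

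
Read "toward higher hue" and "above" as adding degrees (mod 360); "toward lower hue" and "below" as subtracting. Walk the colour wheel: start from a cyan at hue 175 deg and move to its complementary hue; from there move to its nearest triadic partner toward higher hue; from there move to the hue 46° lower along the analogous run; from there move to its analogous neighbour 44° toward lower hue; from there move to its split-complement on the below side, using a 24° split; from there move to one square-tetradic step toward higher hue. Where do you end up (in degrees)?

271°

complement +180°: 175 + 180 = 355°
triadic ↑ +120°: 355 + 120 = 475 → 475 − 360 = 115°
analog 46° ↓ −46°: 115 − 46 = 69°
analog 44° ↓ −44°: 69 − 44 = 25°
split-comp 24° ↓ +156°: 25 + 156 = 181°
square ↑ +90°: 181 + 90 = 271°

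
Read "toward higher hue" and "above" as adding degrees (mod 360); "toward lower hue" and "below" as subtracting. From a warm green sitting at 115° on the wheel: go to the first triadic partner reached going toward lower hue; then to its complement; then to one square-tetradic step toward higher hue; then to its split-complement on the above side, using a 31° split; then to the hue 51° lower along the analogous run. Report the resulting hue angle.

65°

115 − 120 = -5 → -5 + 360 = 355°   (triadic ↓)
355 + 180 = 535 → 535 − 360 = 175°   (complement)
175 + 90 = 265°   (square ↑)
265 + 211 = 476 → 476 − 360 = 116°   (split-comp 31° ↑)
116 − 51 = 65°   (analog 51° ↓)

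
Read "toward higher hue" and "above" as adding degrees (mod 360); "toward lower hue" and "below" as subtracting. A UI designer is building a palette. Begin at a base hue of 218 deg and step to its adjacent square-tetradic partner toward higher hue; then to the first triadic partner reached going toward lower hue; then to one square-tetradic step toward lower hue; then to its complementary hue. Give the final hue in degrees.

278°

218 + 90 = 308°   (square ↑)
308 − 120 = 188°   (triadic ↓)
188 − 90 = 98°   (square ↓)
98 + 180 = 278°   (complement)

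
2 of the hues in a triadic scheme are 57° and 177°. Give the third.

297°

A triad places three hues 120° apart.
The full set through 57° is {57°, 177°, 297°}.
Given {57°, 177°}, the missing hue is 297°.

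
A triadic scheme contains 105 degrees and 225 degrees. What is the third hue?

345°

A triad spaces three hues 120° apart.
The full set is {105°, 225°, 345°}.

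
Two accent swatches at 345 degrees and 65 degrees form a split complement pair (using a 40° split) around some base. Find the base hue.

205°

The accents sit 40° either side of the complement, so the complement is their short-arc midpoint on the wheel.
Short-arc midpoint of 345° and 65°: 25°.
Base is 180° from the complement: 25 − 180 = -155 → -155 + 360 = 205°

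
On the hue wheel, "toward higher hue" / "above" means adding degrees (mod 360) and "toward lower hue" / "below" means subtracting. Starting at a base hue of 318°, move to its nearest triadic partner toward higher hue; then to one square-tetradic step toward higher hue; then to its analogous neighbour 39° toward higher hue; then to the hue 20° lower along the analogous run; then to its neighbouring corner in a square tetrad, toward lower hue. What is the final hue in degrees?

97°

triadic ↑ +120°: 318 + 120 = 438 → 438 − 360 = 78°
square ↑ +90°: 78 + 90 = 168°
analog 39° ↑ +39°: 168 + 39 = 207°
analog 20° ↓ −20°: 207 − 20 = 187°
square ↓ −90°: 187 − 90 = 97°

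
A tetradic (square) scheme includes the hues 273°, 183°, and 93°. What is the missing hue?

A square tetradic scheme places four hues every 90°.
The full set through 93° is {3°, 93°, 183°, 273°}.
Given {93°, 183°, 273°}, the missing hue is 3°.

3°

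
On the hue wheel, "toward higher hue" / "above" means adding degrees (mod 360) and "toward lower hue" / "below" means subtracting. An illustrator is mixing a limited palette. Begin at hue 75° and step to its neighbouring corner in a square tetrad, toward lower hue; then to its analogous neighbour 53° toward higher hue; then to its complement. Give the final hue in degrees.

218°

−90° (square ↓): 75 − 90 = -15 → -15 + 360 = 345°
+53° (analog 53° ↑): 345 + 53 = 398 → 398 − 360 = 38°
+180° (complement): 38 + 180 = 218°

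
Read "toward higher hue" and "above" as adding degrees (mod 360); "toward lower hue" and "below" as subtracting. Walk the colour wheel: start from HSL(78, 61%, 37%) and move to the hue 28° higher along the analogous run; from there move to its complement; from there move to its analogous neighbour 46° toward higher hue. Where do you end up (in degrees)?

+28° (analog 28° ↑): 78 + 28 = 106°
+180° (complement): 106 + 180 = 286°
+46° (analog 46° ↑): 286 + 46 = 332°

332°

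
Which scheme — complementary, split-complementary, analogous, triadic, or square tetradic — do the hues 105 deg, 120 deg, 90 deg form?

analogous

Sort the hues: 90°, 105°, 120°.
Successive gaps around the wheel: 15°, 15°, 330°.
A run of hues at equal small steps (15°) with one large closing gap is an analogous group.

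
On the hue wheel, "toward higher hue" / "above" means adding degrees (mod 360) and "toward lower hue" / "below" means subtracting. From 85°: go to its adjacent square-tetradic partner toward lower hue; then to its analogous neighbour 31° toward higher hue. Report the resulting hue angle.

26°

square ↓ −90°: 85 − 90 = -5 → -5 + 360 = 355°
analog 31° ↑ +31°: 355 + 31 = 386 → 386 − 360 = 26°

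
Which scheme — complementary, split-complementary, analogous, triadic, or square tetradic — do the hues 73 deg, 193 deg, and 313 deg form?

triadic

Sort the hues: 73°, 193°, 313°.
Successive gaps around the wheel: 120°, 120°, 120°.
Three hues equally spaced 120° apart form a triad.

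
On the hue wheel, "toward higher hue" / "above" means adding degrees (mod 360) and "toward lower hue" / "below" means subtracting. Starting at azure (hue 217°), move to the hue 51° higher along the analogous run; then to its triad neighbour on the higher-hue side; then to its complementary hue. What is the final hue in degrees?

+51° (analog 51° ↑): 217 + 51 = 268°
+120° (triadic ↑): 268 + 120 = 388 → 388 − 360 = 28°
+180° (complement): 28 + 180 = 208°

208°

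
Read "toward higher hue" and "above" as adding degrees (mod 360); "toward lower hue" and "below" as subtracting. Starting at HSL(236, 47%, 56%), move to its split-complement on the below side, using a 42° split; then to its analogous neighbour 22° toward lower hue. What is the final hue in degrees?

352°

split-comp 42° ↓ +138°: 236 + 138 = 374 → 374 − 360 = 14°
analog 22° ↓ −22°: 14 − 22 = -8 → -8 + 360 = 352°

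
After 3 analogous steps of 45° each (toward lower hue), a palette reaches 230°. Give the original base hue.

5°

3 steps of 45° (toward lower hue) give a net shift of −135°.
Start = end − shift: 230 + 135 = 365 → 365 − 360 = 5°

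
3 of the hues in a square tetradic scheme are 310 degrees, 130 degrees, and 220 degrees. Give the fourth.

40°

A square tetradic scheme places four hues every 90°.
The full set through 130° is {40°, 130°, 220°, 310°}.
Given {130°, 220°, 310°}, the missing hue is 40°.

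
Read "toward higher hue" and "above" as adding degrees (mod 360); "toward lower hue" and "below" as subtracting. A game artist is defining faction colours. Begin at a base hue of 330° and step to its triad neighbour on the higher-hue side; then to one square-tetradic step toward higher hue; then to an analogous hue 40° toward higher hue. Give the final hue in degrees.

220°

triadic ↑ +120°: 330 + 120 = 450 → 450 − 360 = 90°
square ↑ +90°: 90 + 90 = 180°
analog 40° ↑ +40°: 180 + 40 = 220°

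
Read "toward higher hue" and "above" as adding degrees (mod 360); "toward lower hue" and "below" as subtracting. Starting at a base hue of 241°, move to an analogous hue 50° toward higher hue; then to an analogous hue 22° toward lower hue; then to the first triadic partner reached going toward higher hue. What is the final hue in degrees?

29°

+50° (analog 50° ↑): 241 + 50 = 291°
−22° (analog 22° ↓): 291 − 22 = 269°
+120° (triadic ↑): 269 + 120 = 389 → 389 − 360 = 29°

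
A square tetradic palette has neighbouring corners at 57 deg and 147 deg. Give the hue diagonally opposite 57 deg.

A square tetradic scheme places four hues 90° apart; opposite corners are 180° apart.
57 + 180 = 237°

237°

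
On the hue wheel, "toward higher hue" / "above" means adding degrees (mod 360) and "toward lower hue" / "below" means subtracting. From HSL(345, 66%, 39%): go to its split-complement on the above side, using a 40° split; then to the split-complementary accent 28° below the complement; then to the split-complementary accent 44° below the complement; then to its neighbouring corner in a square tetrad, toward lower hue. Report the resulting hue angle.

43°

+220° (split-comp 40° ↑): 345 + 220 = 565 → 565 − 360 = 205°
+152° (split-comp 28° ↓): 205 + 152 = 357°
+136° (split-comp 44° ↓): 357 + 136 = 493 → 493 − 360 = 133°
−90° (square ↓): 133 − 90 = 43°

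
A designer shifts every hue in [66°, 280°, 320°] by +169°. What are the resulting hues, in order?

235°, 89°, 129°

66 + 169 = 235°
280 + 169 = 449 → 449 − 360 = 89°
320 + 169 = 489 → 489 − 360 = 129°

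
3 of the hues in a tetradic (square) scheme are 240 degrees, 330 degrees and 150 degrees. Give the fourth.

60°

A square tetradic scheme places four hues every 90°.
The full set through 150° is {60°, 150°, 240°, 330°}.
Given {150°, 240°, 330°}, the missing hue is 60°.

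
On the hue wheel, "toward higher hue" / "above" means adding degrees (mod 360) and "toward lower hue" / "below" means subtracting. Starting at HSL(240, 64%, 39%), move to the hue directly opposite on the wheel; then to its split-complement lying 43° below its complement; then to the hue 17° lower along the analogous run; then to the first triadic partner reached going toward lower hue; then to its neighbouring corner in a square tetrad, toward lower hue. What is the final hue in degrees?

330°

complement +180°: 240 + 180 = 420 → 420 − 360 = 60°
split-comp 43° ↓ +137°: 60 + 137 = 197°
analog 17° ↓ −17°: 197 − 17 = 180°
triadic ↓ −120°: 180 − 120 = 60°
square ↓ −90°: 60 − 90 = -30 → -30 + 360 = 330°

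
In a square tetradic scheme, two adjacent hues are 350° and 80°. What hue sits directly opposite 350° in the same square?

A square tetradic scheme places four hues 90° apart; opposite corners are 180° apart.
350 + 180 = 530 → 530 − 360 = 170°

170°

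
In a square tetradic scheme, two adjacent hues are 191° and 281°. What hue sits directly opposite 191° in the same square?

A square tetradic scheme places four hues 90° apart; opposite corners are 180° apart.
191 + 180 = 371 → 371 − 360 = 11°

11°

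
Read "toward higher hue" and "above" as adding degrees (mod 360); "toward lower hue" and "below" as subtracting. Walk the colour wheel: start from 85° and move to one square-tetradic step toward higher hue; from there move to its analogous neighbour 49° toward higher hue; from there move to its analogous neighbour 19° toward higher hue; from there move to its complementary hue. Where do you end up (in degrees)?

63°

+90° (square ↑): 85 + 90 = 175°
+49° (analog 49° ↑): 175 + 49 = 224°
+19° (analog 19° ↑): 224 + 19 = 243°
+180° (complement): 243 + 180 = 423 → 423 − 360 = 63°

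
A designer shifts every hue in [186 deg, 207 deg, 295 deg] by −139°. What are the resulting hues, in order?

186 − 139 = 47°
207 − 139 = 68°
295 − 139 = 156°

47°, 68°, 156°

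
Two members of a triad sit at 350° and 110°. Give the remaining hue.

A triad spaces three hues 120° apart.
The full set is {110°, 230°, 350°}.

230°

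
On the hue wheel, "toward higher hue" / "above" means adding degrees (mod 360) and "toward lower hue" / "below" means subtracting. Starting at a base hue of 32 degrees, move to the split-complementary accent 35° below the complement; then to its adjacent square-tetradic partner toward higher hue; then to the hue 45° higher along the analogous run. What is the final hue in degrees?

32 + 145 = 177°   (split-comp 35° ↓)
177 + 90 = 267°   (square ↑)
267 + 45 = 312°   (analog 45° ↑)

312°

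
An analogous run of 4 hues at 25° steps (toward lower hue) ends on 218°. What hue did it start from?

3 steps of 25° (toward lower hue) give a net shift of −75°.
Start = end − shift: 218 + 75 = 293°

293°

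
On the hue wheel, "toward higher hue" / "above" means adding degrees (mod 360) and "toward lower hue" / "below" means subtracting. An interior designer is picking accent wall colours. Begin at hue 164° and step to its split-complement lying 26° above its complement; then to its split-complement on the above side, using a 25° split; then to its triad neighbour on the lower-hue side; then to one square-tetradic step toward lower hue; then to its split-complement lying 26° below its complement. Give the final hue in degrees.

159°

164 + 206 = 370 → 370 − 360 = 10°   (split-comp 26° ↑)
10 + 205 = 215°   (split-comp 25° ↑)
215 − 120 = 95°   (triadic ↓)
95 − 90 = 5°   (square ↓)
5 + 154 = 159°   (split-comp 26° ↓)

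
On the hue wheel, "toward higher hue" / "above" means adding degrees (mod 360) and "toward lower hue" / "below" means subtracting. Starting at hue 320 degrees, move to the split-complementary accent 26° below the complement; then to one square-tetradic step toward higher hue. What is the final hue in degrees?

204°

split-comp 26° ↓ +154°: 320 + 154 = 474 → 474 − 360 = 114°
square ↑ +90°: 114 + 90 = 204°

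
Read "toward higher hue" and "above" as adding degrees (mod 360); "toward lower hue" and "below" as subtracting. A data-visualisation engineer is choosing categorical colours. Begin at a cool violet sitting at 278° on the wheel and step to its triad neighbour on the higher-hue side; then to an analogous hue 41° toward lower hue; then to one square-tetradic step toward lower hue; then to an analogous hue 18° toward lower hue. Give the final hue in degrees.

249°

+120° (triadic ↑): 278 + 120 = 398 → 398 − 360 = 38°
−41° (analog 41° ↓): 38 − 41 = -3 → -3 + 360 = 357°
−90° (square ↓): 357 − 90 = 267°
−18° (analog 18° ↓): 267 − 18 = 249°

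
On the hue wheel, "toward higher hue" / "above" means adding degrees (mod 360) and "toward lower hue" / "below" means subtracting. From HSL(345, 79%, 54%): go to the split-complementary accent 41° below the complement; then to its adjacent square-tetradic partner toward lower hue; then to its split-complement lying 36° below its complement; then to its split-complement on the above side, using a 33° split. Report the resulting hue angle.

+139° (split-comp 41° ↓): 345 + 139 = 484 → 484 − 360 = 124°
−90° (square ↓): 124 − 90 = 34°
+144° (split-comp 36° ↓): 34 + 144 = 178°
+213° (split-comp 33° ↑): 178 + 213 = 391 → 391 − 360 = 31°

31°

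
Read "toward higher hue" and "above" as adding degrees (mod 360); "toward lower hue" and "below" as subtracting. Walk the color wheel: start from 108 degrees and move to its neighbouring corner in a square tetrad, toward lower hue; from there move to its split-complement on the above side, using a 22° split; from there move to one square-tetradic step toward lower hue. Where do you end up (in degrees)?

130°

square ↓ −90°: 108 − 90 = 18°
split-comp 22° ↑ +202°: 18 + 202 = 220°
square ↓ −90°: 220 − 90 = 130°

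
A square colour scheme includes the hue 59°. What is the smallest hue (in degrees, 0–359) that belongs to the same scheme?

59°

A square tetradic scheme places four hues every 90°.
The full set through 59° is {59°, 149°, 239°, 329°}.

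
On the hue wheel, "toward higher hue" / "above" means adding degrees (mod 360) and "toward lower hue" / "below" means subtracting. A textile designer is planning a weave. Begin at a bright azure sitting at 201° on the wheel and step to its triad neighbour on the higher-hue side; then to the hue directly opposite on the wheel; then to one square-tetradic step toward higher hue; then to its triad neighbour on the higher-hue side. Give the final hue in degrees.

351°

+120° (triadic ↑): 201 + 120 = 321°
+180° (complement): 321 + 180 = 501 → 501 − 360 = 141°
+90° (square ↑): 141 + 90 = 231°
+120° (triadic ↑): 231 + 120 = 351°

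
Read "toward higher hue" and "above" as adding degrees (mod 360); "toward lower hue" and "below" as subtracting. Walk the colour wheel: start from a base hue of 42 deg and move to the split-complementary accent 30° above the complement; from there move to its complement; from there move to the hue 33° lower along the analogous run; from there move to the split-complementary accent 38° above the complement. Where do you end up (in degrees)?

257°

42 + 210 = 252°   (split-comp 30° ↑)
252 + 180 = 432 → 432 − 360 = 72°   (complement)
72 − 33 = 39°   (analog 33° ↓)
39 + 218 = 257°   (split-comp 38° ↑)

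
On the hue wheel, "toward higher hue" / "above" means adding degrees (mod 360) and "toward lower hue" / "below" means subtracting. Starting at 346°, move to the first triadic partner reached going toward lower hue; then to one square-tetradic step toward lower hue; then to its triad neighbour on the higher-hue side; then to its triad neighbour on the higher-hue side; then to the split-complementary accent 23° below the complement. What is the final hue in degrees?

173°

triadic ↓ −120°: 346 − 120 = 226°
square ↓ −90°: 226 − 90 = 136°
triadic ↑ +120°: 136 + 120 = 256°
triadic ↑ +120°: 256 + 120 = 376 → 376 − 360 = 16°
split-comp 23° ↓ +157°: 16 + 157 = 173°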